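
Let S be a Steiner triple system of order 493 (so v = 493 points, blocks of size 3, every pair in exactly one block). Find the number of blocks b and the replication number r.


An STS(v) is a 2-(v, 3, 1) BIBD: block size k = 3, λ = 1.
Replication: r(k − 1) = λ(v − 1) ⇒ r·2 = 493 − 1 = 492 ⇒ r = 246.
Block count: b = v(v − 1)/6 = 493·492/6 = 242556/6 = 40426.
(Check via bk = vr: 40426·3 = 121278 = 493·246 = 121278 ✓.)

r = 246, b = 40426.


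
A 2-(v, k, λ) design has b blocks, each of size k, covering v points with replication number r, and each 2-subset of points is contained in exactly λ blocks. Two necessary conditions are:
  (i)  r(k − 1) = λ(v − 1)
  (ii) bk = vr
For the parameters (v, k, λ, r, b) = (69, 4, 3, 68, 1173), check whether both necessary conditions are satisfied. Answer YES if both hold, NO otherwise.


Condition (i): r(k − 1) = 68·3 = 204; λ(v − 1) = 3·68 = 204. Match? YES.
Condition (ii): bk = 1173·4 = 4692; vr = 69·68 = 4692. Match? YES.
Both conditions hold? YES.

YES


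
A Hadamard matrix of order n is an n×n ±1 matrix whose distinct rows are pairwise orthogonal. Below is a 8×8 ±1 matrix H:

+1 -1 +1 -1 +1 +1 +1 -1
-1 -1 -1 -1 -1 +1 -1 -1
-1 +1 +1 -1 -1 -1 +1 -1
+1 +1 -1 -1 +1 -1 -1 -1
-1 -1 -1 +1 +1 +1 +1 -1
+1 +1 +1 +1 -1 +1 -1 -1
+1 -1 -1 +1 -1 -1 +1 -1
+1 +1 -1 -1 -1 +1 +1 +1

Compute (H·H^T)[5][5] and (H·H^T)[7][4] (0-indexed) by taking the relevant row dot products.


Row 4 of H: [-1, -1, -1, 1, 1, 1, 1, -1].
Row 5 of H: [1, 1, 1, 1, -1, 1, -1, -1].
Row 7 of H: [1, 1, -1, -1, -1, 1, 1, 1].
(H·H^T)[5][5] = Σ_j H[5][j]·H[5][j] = (1)² + (1)² + (1)² + (1)² + (-1)² + (1)² + (-1)² + (-1)² = 1 + 1 + 1 + 1 + 1 + 1 + 1 + 1 = 8.
(H·H^T)[7][4] = Σ_j H[7][j]·H[4][j] = (1)·(-1) + (1)·(-1) + (-1)·(-1) + (-1)·(1) + (-1)·(1) + (1)·(1) + (1)·(1) + (1)·(-1) = -1 + -1 + 1 + -1 + -1 + 1 + 1 + -1 = -2.
Rows 7 and 4 are not orthogonal (dot product = -2 ≠ 0), so H is not a Hadamard matrix.

(5,5) entry = 8; (7,4) entry = -2.


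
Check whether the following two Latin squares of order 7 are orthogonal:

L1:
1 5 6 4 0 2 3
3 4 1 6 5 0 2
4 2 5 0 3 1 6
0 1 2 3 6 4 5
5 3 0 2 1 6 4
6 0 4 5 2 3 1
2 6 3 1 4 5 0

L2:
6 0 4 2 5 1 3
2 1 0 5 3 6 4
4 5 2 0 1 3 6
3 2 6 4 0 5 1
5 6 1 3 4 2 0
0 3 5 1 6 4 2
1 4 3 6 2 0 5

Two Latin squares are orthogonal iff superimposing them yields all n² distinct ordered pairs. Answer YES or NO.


Form the n² = 49 superimposed pairs (L1[i][j], L2[i][j]), row by row (rows and columns indexed from 0):
row 0: (1,6) (5,0) (6,4) (4,2) (0,5) (2,1) (3,3)
row 1: (3,2) (4,1) (1,0) (6,5) (5,3) (0,6) (2,4)
row 2: (4,4) (2,5) (5,2) (0,0) (3,1) (1,3) (6,6)
row 3: (0,3) (1,2) (2,6) (3,4) (6,0) (4,5) (5,1)
row 4: (5,5) (3,6) (0,1) (2,3) (1,4) (6,2) (4,0)
row 5: (6,0) (0,3) (4,5) (5,1) (2,6) (3,4) (1,2)
row 6: (2,1) (6,4) (3,3) (1,6) (4,2) (5,0) (0,5)
Orthogonality requires all 49 pairs distinct.
But the pair (6,0) repeats: cell (3,4) has L1 = 6, L2 = 0, and cell (5,0) has L1 = 6, L2 = 0.
A repeated pair means some other pair never occurs (only 35 distinct pairs out of 49), so the squares are not orthogonal.
Conclusion: NO.

NO


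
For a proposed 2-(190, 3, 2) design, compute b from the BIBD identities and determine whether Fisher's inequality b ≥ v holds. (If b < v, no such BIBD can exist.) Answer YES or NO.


b = λv(v − 1)/(k(k − 1)) = 2·190·189/(3·2) = 71820/6 = 11970.
Compare with v = 190: b ≥ v, so Fisher's inequality holds.

YES


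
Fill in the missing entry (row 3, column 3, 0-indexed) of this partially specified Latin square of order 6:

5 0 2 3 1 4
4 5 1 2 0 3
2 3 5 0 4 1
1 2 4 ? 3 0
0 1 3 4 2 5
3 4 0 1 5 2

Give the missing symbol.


Row 3 contains symbols [0, 1, 2, 3, 4] — missing [5].
Column 3 contains symbols [0, 1, 2, 3, 4] — missing [5].
The missing symbol must appear in both missing sets; intersection = [5].
Therefore the hidden value is 5.

Missing value = 5.


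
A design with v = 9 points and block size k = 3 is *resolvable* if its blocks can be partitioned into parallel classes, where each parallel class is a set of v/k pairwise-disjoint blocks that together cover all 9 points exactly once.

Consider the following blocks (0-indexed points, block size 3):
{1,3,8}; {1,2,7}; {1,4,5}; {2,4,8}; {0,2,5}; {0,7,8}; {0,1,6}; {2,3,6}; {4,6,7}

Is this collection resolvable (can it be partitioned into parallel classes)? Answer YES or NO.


v = 9, block size k = 3, number of blocks = 9.
For resolvability, blocks must partition into parallel classes of size v/k = 3.
Total blocks must therefore be a multiple of 3: 9 = 3·3 + 0 ⇒ divisible ✓.
Consider block {1,2,7}. It intersects every other block in the collection, so no parallel class of size 3 can contain it.
Since every block must belong to some parallel class in a resolution, the collection cannot be partitioned into parallel classes.
Resolvable? NO.

NO


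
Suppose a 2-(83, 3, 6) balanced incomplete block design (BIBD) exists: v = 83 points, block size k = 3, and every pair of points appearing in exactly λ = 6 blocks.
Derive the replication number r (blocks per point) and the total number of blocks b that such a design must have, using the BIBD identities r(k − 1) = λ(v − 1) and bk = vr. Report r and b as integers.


Any 2-(v, k, λ) BIBD satisfies two necessary conditions:
  (i)  Each point sits in r blocks, and counting incidences through any fixed point gives r(k − 1) = λ(v − 1), so r = λ(v − 1)/(k − 1).
  (ii) Total incidences bk = vr, so b = vr/k.
Step 1: r = λ(v − 1)/(k − 1) = 6·(83 − 1)/(3 − 1) = 6·82/2 = 492/2 = 246.
Step 2: b = vr/k = 83·246/3 = 20418/3 = 6806.
Check integrality: r = 246 ∈ Z ✓, b = 6806 ∈ Z ✓.
(These identities are necessary conditions: they determine r and b for any design with these parameters, but do not by themselves prove that one exists.)

r = 246, b = 6806.


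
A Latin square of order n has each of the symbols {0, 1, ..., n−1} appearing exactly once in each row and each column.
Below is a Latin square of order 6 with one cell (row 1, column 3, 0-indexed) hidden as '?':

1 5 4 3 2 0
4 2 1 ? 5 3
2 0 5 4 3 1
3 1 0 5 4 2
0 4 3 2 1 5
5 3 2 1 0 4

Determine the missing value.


Row 1 contains symbols [1, 2, 3, 4, 5] — missing [0].
Column 3 contains symbols [1, 2, 3, 4, 5] — missing [0].
The missing symbol must appear in both missing sets; intersection = [0].
Therefore the hidden value is 0.

Missing value = 0.


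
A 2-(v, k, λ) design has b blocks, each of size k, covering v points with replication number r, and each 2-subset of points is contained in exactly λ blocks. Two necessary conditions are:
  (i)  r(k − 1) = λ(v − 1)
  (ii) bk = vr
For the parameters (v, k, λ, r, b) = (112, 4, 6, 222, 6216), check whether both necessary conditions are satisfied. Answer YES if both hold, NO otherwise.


Condition (i): r(k − 1) = 222·3 = 666; λ(v − 1) = 6·111 = 666. Match? YES.
Condition (ii): bk = 6216·4 = 24864; vr = 112·222 = 24864. Match? YES.
Both conditions hold? YES.

YES


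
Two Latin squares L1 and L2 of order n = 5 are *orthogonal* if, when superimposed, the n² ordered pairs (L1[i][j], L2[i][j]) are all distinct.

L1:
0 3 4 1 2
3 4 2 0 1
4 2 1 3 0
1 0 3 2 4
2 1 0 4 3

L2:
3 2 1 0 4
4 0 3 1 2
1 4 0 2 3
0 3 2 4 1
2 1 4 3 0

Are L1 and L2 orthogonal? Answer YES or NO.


Form the n² = 25 superimposed pairs (L1[i][j], L2[i][j]), row by row (rows and columns indexed from 0):
row 0: (0,3) (3,2) (4,1) (1,0) (2,4)
row 1: (3,4) (4,0) (2,3) (0,1) (1,2)
row 2: (4,1) (2,4) (1,0) (3,2) (0,3)
row 3: (1,0) (0,3) (3,2) (2,4) (4,1)
row 4: (2,2) (1,1) (0,4) (4,3) (3,0)
Orthogonality requires all 25 pairs distinct.
But the pair (4,1) repeats: cell (0,2) has L1 = 4, L2 = 1, and cell (2,0) has L1 = 4, L2 = 1.
A repeated pair means some other pair never occurs (only 15 distinct pairs out of 25), so the squares are not orthogonal.
Conclusion: NO.

NO


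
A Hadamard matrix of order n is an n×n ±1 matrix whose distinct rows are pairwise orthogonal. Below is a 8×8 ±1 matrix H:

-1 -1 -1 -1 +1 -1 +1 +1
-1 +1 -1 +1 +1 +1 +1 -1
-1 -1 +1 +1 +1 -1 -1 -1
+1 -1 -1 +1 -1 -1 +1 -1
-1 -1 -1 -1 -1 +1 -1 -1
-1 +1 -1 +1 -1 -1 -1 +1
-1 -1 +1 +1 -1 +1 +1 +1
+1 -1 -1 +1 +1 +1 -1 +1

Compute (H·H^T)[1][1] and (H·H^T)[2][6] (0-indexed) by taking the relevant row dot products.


Row 1 of H: [-1, 1, -1, 1, 1, 1, 1, -1].
Row 2 of H: [-1, -1, 1, 1, 1, -1, -1, -1].
Row 6 of H: [-1, -1, 1, 1, -1, 1, 1, 1].
(H·H^T)[1][1] = Σ_j H[1][j]·H[1][j] = (-1)² + (1)² + (-1)² + (1)² + (1)² + (1)² + (1)² + (-1)² = 1 + 1 + 1 + 1 + 1 + 1 + 1 + 1 = 8.
(H·H^T)[2][6] = Σ_j H[2][j]·H[6][j] = (-1)·(-1) + (-1)·(-1) + (1)·(1) + (1)·(1) + (1)·(-1) + (-1)·(1) + (-1)·(1) + (-1)·(1) = 1 + 1 + 1 + 1 + -1 + -1 + -1 + -1 = 0.
So rows 2 and 6 are orthogonal; the diagonal entry equals n = 8.

(1,1) entry = 8; (2,6) entry = 0.


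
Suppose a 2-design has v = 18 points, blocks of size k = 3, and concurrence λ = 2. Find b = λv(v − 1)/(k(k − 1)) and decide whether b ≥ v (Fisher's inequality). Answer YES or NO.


b = λv(v − 1)/(k(k − 1)) = 2·18·17/(3·2) = 612/6 = 102.
Compare with v = 18: b ≥ v, so Fisher's inequality holds.

YES


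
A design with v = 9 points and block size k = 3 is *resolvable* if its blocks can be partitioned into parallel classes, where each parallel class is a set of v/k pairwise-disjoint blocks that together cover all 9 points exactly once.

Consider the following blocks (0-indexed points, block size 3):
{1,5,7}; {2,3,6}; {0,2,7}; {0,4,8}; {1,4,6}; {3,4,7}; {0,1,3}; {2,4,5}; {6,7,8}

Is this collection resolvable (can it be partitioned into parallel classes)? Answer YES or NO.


v = 9, block size k = 3, number of blocks = 9.
For resolvability, blocks must partition into parallel classes of size v/k = 3.
Total blocks must therefore be a multiple of 3: 9 = 3·3 + 0 ⇒ divisible ✓.
Consider block {0,2,7}. The only other block(s) in the collection disjoint from it are {1,4,6} — just 1 block(s). Any parallel class containing {0,2,7} would need 2 other blocks each disjoint from it, so no parallel class of size 3 can contain {0,2,7}.
Since every block must belong to some parallel class in a resolution, the collection cannot be partitioned into parallel classes.
Resolvable? NO.

NO


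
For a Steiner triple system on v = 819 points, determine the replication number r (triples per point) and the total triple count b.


An STS(v) is a 2-(v, 3, 1) BIBD: block size k = 3, λ = 1.
Replication: r(k − 1) = λ(v − 1) ⇒ r·2 = 819 − 1 = 818 ⇒ r = 409.
Block count: bk = vr ⇒ b·3 = 819·409 = 334971 ⇒ b = 111657.
(Check via b = v(v − 1)/6 = 819·818/6 = 669942/6 = 111657.)

r = 409, b = 111657.


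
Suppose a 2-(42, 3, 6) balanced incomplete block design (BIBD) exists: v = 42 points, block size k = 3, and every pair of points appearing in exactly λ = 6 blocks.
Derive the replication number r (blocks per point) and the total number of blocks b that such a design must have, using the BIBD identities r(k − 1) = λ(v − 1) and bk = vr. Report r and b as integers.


Any 2-(v, k, λ) BIBD satisfies two necessary conditions:
  (i)  Each point sits in r blocks, and counting incidences through any fixed point gives r(k − 1) = λ(v − 1), so r = λ(v − 1)/(k − 1).
  (ii) Total incidences bk = vr, so b = vr/k.
Step 1: r = λ(v − 1)/(k − 1) = 6·(42 − 1)/(3 − 1) = 6·41/2 = 246/2 = 123.
Step 2: b = vr/k = 42·123/3 = 5166/3 = 1722.
Check integrality: r = 123 ∈ Z ✓, b = 1722 ∈ Z ✓.
(These identities are necessary conditions: they determine r and b for any design with these parameters, but do not by themselves prove that one exists.)

r = 123, b = 1722.


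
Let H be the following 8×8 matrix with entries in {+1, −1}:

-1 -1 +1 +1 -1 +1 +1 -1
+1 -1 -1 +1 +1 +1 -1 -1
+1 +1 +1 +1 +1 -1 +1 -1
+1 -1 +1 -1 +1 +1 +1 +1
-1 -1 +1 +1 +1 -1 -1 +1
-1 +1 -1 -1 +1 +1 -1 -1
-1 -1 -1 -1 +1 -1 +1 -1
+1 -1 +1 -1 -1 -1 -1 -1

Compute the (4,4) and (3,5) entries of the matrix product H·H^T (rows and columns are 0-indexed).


Row 3 of H: [1, -1, 1, -1, 1, 1, 1, 1].
Row 4 of H: [-1, -1, 1, 1, 1, -1, -1, 1].
Row 5 of H: [-1, 1, -1, -1, 1, 1, -1, -1].
(H·H^T)[4][4] = Σ_j H[4][j]·H[4][j] = (-1)² + (-1)² + (1)² + (1)² + (1)² + (-1)² + (-1)² + (1)² = 1 + 1 + 1 + 1 + 1 + 1 + 1 + 1 = 8.
(H·H^T)[3][5] = Σ_j H[3][j]·H[5][j] = (1)·(-1) + (-1)·(1) + (1)·(-1) + (-1)·(-1) + (1)·(1) + (1)·(1) + (1)·(-1) + (1)·(-1) = -1 + -1 + -1 + 1 + 1 + 1 + -1 + -1 = -2.
Rows 3 and 5 are not orthogonal (dot product = -2 ≠ 0), so H is not a Hadamard matrix.

(4,4) entry = 8; (3,5) entry = -2.


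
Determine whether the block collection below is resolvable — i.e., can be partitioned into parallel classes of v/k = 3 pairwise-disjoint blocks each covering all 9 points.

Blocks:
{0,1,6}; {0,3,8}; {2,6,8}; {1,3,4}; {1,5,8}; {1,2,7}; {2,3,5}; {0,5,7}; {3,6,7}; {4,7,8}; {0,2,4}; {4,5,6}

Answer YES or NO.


v = 9, block size k = 3, number of blocks = 12.
For resolvability, blocks must partition into parallel classes of size v/k = 3.
Total blocks must therefore be a multiple of 3: 12 = 3·4 + 0 ⇒ divisible ✓.
Greedy packing gives 4 candidate class(es). Each should be a full parallel class (size 3, covers all 9 points).
  Class 1 (3 blocks): {0,1,6}; {2,3,5}; {4,7,8}. Points covered: [0, 1, 2, 3, 4, 5, 6, 7, 8].
  Class 2 (3 blocks): {0,3,8}; {1,2,7}; {4,5,6}. Points covered: [0, 1, 2, 3, 4, 5, 6, 7, 8].
  Class 3 (3 blocks): {2,6,8}; {1,3,4}; {0,5,7}. Points covered: [0, 1, 2, 3, 4, 5, 6, 7, 8].
  Class 4 (3 blocks): {1,5,8}; {3,6,7}; {0,2,4}. Points covered: [0, 1, 2, 3, 4, 5, 6, 7, 8].
All classes full (size 3)? YES. All classes cover every point? YES.
Resolvable? YES.

YES


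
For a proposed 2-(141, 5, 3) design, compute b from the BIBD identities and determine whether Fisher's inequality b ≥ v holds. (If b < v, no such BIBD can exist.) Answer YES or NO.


r = λ(v − 1)/(k − 1) = 3·140/4 = 105.
b = vr/k = 141·105/5 = 2961.
Fisher's inequality: b ≥ v ⇔ 2961 ≥ 141? YES.

YES


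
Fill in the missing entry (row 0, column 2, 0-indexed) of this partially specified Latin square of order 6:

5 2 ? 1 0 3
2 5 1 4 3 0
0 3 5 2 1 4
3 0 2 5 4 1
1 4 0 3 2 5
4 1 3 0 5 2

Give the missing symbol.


Row 0 contains symbols [0, 1, 2, 3, 5] — missing [4].
Column 2 contains symbols [0, 1, 2, 3, 5] — missing [4].
The missing symbol must appear in both missing sets; intersection = [4].
Therefore the hidden value is 4.

Missing value = 4.


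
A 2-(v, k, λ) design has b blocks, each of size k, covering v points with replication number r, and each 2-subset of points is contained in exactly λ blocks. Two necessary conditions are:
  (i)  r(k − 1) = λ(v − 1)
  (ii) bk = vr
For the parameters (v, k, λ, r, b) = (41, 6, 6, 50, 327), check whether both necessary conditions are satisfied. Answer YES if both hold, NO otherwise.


Condition (i): r(k − 1) = 50·5 = 250; λ(v − 1) = 6·40 = 240. Match? NO.
Condition (ii): bk = 327·6 = 1962; vr = 41·50 = 2050. Match? NO.
Both conditions hold? NO.

NO


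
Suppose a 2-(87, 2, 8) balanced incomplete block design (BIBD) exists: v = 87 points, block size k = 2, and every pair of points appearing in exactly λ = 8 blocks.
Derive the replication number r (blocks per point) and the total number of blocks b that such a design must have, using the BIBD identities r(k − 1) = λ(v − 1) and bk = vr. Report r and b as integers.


Any 2-(v, k, λ) BIBD satisfies two necessary conditions:
  (i)  Each point sits in r blocks, and counting incidences through any fixed point gives r(k − 1) = λ(v − 1), so r = λ(v − 1)/(k − 1).
  (ii) Total incidences bk = vr, so b = vr/k.
Step 1: r = λ(v − 1)/(k − 1) = 8·(87 − 1)/(2 − 1) = 8·86/1 = 688/1 = 688.
Step 2: b = vr/k = 87·688/2 = 59856/2 = 29928.
Check integrality: r = 688 ∈ Z ✓, b = 29928 ∈ Z ✓.
(These identities are necessary conditions: they determine r and b for any design with these parameters, but do not by themselves prove that one exists.)

r = 688, b = 29928.


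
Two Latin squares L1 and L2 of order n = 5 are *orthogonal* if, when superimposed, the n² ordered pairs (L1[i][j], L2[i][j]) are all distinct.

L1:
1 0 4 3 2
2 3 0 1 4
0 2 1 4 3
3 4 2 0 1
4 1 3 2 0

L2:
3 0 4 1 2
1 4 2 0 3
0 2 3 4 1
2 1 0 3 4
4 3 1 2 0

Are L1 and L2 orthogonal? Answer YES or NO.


Form the n² = 25 superimposed pairs (L1[i][j], L2[i][j]), row by row (rows and columns indexed from 0):
row 0: (1,3) (0,0) (4,4) (3,1) (2,2)
row 1: (2,1) (3,4) (0,2) (1,0) (4,3)
row 2: (0,0) (2,2) (1,3) (4,4) (3,1)
row 3: (3,2) (4,1) (2,0) (0,3) (1,4)
row 4: (4,4) (1,3) (3,1) (2,2) (0,0)
Orthogonality requires all 25 pairs distinct.
But the pair (0,0) repeats: cell (0,1) has L1 = 0, L2 = 0, and cell (2,0) has L1 = 0, L2 = 0.
A repeated pair means some other pair never occurs (only 15 distinct pairs out of 25), so the squares are not orthogonal.
Conclusion: NO.

NO


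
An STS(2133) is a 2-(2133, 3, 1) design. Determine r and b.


An STS(v) is a 2-(v, 3, 1) BIBD: block size k = 3, λ = 1.
Replication: r(k − 1) = λ(v − 1) ⇒ r·2 = 2133 − 1 = 2132 ⇒ r = 1066.
Block count: b = v(v − 1)/6 = 2133·2132/6 = 4547556/6 = 757926.
(Check via bk = vr: 757926·3 = 2273778 = 2133·1066 = 2273778 ✓.)

r = 1066, b = 757926.


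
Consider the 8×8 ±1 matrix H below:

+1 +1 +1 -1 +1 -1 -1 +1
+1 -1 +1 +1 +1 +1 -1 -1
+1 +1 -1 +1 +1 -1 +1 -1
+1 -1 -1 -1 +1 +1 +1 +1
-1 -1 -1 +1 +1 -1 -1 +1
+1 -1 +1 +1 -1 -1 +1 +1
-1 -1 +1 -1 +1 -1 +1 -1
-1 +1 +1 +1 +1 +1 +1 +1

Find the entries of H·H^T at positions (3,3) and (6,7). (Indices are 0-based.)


Row 3 of H: [1, -1, -1, -1, 1, 1, 1, 1].
Row 6 of H: [-1, -1, 1, -1, 1, -1, 1, -1].
Row 7 of H: [-1, 1, 1, 1, 1, 1, 1, 1].
(H·H^T)[3][3] = Σ_j H[3][j]·H[3][j] = (1)² + (-1)² + (-1)² + (-1)² + (1)² + (1)² + (1)² + (1)² = 1 + 1 + 1 + 1 + 1 + 1 + 1 + 1 = 8.
(H·H^T)[6][7] = Σ_j H[6][j]·H[7][j] = (-1)·(-1) + (-1)·(1) + (1)·(1) + (-1)·(1) + (1)·(1) + (-1)·(1) + (1)·(1) + (-1)·(1) = 1 + -1 + 1 + -1 + 1 + -1 + 1 + -1 = 0.
So rows 6 and 7 are orthogonal; the diagonal entry equals n = 8.

(3,3) entry = 8; (6,7) entry = 0.


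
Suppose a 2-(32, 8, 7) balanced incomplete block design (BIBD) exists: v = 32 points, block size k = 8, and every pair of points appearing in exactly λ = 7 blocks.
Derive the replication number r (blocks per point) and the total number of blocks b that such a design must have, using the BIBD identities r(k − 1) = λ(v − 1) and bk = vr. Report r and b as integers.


Any 2-(v, k, λ) BIBD satisfies two necessary conditions:
  (i)  Each point sits in r blocks, and counting incidences through any fixed point gives r(k − 1) = λ(v − 1), so r = λ(v − 1)/(k − 1).
  (ii) Total incidences bk = vr, so b = vr/k.
Step 1: r = λ(v − 1)/(k − 1) = 7·(32 − 1)/(8 − 1) = 7·31/7 = 217/7 = 31.
Step 2: b = vr/k = 32·31/8 = 992/8 = 124.
Check integrality: r = 31 ∈ Z ✓, b = 124 ∈ Z ✓.
(These identities are necessary conditions: they determine r and b for any design with these parameters, but do not by themselves prove that one exists.)

r = 31, b = 124.


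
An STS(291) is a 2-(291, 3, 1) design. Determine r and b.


An STS(v) is a 2-(v, 3, 1) BIBD: block size k = 3, λ = 1.
Replication: r(k − 1) = λ(v − 1) ⇒ r·2 = 291 − 1 = 290 ⇒ r = 145.
Block count: bk = vr ⇒ b·3 = 291·145 = 42195 ⇒ b = 14065.
(Check via b = v(v − 1)/6 = 291·290/6 = 84390/6 = 14065.)

r = 145, b = 14065.


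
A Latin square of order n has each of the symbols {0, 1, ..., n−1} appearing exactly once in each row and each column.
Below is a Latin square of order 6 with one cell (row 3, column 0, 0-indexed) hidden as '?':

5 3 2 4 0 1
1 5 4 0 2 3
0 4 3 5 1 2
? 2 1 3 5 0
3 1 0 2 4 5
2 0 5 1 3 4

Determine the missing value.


Row 3 contains symbols [0, 1, 2, 3, 5] — missing [4].
Column 0 contains symbols [0, 1, 2, 3, 5] — missing [4].
The missing symbol must appear in both missing sets; intersection = [4].
Therefore the hidden value is 4.

Missing value = 4.


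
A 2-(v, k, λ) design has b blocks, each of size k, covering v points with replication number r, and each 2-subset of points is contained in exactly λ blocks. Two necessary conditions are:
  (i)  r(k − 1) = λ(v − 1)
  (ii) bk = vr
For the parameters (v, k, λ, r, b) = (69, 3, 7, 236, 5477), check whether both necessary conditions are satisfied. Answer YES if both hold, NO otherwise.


Condition (i): r(k − 1) = 236·2 = 472; λ(v − 1) = 7·68 = 476. Match? NO.
Condition (ii): bk = 5477·3 = 16431; vr = 69·236 = 16284. Match? NO.
Both conditions hold? NO.

NO


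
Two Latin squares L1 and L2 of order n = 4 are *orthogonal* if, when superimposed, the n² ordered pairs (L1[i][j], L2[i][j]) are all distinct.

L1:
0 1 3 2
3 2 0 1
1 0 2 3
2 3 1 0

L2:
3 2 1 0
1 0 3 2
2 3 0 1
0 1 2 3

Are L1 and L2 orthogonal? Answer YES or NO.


Form the n² = 16 superimposed pairs (L1[i][j], L2[i][j]), row by row (rows and columns indexed from 0):
row 0: (0,3) (1,2) (3,1) (2,0)
row 1: (3,1) (2,0) (0,3) (1,2)
row 2: (1,2) (0,3) (2,0) (3,1)
row 3: (2,0) (3,1) (1,2) (0,3)
Orthogonality requires all 16 pairs distinct.
But the pair (3,1) repeats: cell (0,2) has L1 = 3, L2 = 1, and cell (1,0) has L1 = 3, L2 = 1.
A repeated pair means some other pair never occurs (only 4 distinct pairs out of 16), so the squares are not orthogonal.
Conclusion: NO.

NO


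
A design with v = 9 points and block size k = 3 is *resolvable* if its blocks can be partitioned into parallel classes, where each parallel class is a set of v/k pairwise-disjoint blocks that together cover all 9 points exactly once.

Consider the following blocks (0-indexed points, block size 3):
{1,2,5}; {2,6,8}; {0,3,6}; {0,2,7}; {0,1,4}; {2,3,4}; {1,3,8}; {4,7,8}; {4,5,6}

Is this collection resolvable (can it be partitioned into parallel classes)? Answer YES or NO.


v = 9, block size k = 3, number of blocks = 9.
For resolvability, blocks must partition into parallel classes of size v/k = 3.
Total blocks must therefore be a multiple of 3: 9 = 3·3 + 0 ⇒ divisible ✓.
Consider block {2,6,8}. The only other block(s) in the collection disjoint from it are {0,1,4} — just 1 block(s). Any parallel class containing {2,6,8} would need 2 other blocks each disjoint from it, so no parallel class of size 3 can contain {2,6,8}.
Since every block must belong to some parallel class in a resolution, the collection cannot be partitioned into parallel classes.
Resolvable? NO.

NO


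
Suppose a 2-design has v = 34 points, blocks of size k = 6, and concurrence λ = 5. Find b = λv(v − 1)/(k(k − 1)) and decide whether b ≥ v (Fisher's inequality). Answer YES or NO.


r = λ(v − 1)/(k − 1) = 5·33/5 = 33.
b = vr/k = 34·33/6 = 187.
Fisher's inequality: b ≥ v ⇔ 187 ≥ 34? YES.

YES


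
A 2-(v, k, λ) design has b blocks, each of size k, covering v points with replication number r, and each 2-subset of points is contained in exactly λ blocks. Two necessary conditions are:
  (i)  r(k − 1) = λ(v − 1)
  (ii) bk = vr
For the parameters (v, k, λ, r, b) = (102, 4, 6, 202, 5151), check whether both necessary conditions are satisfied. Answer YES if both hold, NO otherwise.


Condition (i): r(k − 1) = 202·3 = 606; λ(v − 1) = 6·101 = 606. Match? YES.
Condition (ii): bk = 5151·4 = 20604; vr = 102·202 = 20604. Match? YES.
Both conditions hold? YES.

YES


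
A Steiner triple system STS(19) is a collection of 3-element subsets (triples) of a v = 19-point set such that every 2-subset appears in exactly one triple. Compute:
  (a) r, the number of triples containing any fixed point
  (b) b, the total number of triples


An STS(v) is a 2-(v, 3, 1) BIBD: block size k = 3, λ = 1.
Replication: r(k − 1) = λ(v − 1) ⇒ r·2 = 19 − 1 = 18 ⇒ r = 9.
Block count: bk = vr ⇒ b·3 = 19·9 = 171 ⇒ b = 57.
(Check via b = v(v − 1)/6 = 19·18/6 = 342/6 = 57.)

r = 9, b = 57.


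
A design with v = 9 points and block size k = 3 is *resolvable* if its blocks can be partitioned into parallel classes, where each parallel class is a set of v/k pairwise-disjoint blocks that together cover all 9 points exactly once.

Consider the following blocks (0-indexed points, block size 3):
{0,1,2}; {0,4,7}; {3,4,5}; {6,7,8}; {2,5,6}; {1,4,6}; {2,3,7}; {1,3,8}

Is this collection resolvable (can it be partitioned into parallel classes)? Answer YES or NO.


v = 9, block size k = 3, number of blocks = 8.
For resolvability, blocks must partition into parallel classes of size v/k = 3.
Total blocks must therefore be a multiple of 3: 8 = 3·2 + 2 ⇒ not divisible ✗.
Resolvable? NO.

NO


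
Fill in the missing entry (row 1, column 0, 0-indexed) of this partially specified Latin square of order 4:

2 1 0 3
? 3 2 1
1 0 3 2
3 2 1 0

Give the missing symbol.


Row 1 contains symbols [1, 2, 3] — missing [0].
Column 0 contains symbols [1, 2, 3] — missing [0].
The missing symbol must appear in both missing sets; intersection = [0].
Therefore the hidden value is 0.

Missing value = 0.


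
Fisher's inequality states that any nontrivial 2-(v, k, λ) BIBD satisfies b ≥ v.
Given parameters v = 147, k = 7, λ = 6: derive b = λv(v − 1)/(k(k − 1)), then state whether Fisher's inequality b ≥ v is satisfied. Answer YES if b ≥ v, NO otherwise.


r = λ(v − 1)/(k − 1) = 6·146/6 = 146.
b = vr/k = 147·146/7 = 3066.
Fisher's inequality: b ≥ v ⇔ 3066 ≥ 147? YES.

YES


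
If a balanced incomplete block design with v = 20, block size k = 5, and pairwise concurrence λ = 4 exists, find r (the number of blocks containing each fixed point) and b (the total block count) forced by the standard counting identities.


Any 2-(v, k, λ) BIBD satisfies two necessary conditions:
  (i)  Each point sits in r blocks, and counting incidences through any fixed point gives r(k − 1) = λ(v − 1), so r = λ(v − 1)/(k − 1).
  (ii) Total incidences bk = vr, so b = vr/k.
Step 1: r = λ(v − 1)/(k − 1) = 4·(20 − 1)/(5 − 1) = 4·19/4 = 76/4 = 19.
Step 2: b = vr/k = 20·19/5 = 380/5 = 76.
Check integrality: r = 19 ∈ Z ✓, b = 76 ∈ Z ✓.
(These identities are necessary conditions: they determine r and b for any design with these parameters, but do not by themselves prove that one exists.)

r = 19, b = 76.


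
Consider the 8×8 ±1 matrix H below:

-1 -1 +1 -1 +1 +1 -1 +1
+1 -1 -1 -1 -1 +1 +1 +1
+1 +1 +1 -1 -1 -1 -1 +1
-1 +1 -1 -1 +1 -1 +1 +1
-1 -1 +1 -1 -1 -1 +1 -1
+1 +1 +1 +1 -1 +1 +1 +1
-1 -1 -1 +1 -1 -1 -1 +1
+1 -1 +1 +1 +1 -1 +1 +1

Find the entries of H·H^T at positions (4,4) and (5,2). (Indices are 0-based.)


Row 2 of H: [1, 1, 1, -1, -1, -1, -1, 1].
Row 4 of H: [-1, -1, 1, -1, -1, -1, 1, -1].
Row 5 of H: [1, 1, 1, 1, -1, 1, 1, 1].
(H·H^T)[4][4] = Σ_j H[4][j]·H[4][j] = (-1)² + (-1)² + (1)² + (-1)² + (-1)² + (-1)² + (1)² + (-1)² = 1 + 1 + 1 + 1 + 1 + 1 + 1 + 1 = 8.
(H·H^T)[5][2] = Σ_j H[5][j]·H[2][j] = (1)·(1) + (1)·(1) + (1)·(1) + (1)·(-1) + (-1)·(-1) + (1)·(-1) + (1)·(-1) + (1)·(1) = 1 + 1 + 1 + -1 + 1 + -1 + -1 + 1 = 2.
Rows 5 and 2 are not orthogonal (dot product = 2 ≠ 0), so H is not a Hadamard matrix.

(4,4) entry = 8; (5,2) entry = 2.


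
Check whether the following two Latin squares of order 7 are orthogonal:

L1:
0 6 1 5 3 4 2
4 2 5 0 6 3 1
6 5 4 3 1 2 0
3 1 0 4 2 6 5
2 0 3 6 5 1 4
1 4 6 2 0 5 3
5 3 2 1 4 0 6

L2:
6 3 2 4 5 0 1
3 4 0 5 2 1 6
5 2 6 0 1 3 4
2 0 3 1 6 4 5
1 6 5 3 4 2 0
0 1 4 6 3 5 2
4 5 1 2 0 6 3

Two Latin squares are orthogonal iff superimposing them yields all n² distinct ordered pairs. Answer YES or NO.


Form the n² = 49 superimposed pairs (L1[i][j], L2[i][j]), row by row (rows and columns indexed from 0):
row 0: (0,6) (6,3) (1,2) (5,4) (3,5) (4,0) (2,1)
row 1: (4,3) (2,4) (5,0) (0,5) (6,2) (3,1) (1,6)
row 2: (6,5) (5,2) (4,6) (3,0) (1,1) (2,3) (0,4)
row 3: (3,2) (1,0) (0,3) (4,1) (2,6) (6,4) (5,5)
row 4: (2,1) (0,6) (3,5) (6,3) (5,4) (1,2) (4,0)
row 5: (1,0) (4,1) (6,4) (2,6) (0,3) (5,5) (3,2)
row 6: (5,4) (3,5) (2,1) (1,2) (4,0) (0,6) (6,3)
Orthogonality requires all 49 pairs distinct.
But the pair (2,1) repeats: cell (0,6) has L1 = 2, L2 = 1, and cell (4,0) has L1 = 2, L2 = 1.
A repeated pair means some other pair never occurs (only 28 distinct pairs out of 49), so the squares are not orthogonal.
Conclusion: NO.

NO


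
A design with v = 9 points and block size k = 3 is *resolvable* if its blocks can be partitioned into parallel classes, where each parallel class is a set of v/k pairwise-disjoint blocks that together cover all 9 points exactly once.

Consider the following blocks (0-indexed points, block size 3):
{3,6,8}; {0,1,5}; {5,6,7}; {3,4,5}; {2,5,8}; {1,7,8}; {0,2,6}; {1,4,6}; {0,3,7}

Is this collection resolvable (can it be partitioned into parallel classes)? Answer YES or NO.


v = 9, block size k = 3, number of blocks = 9.
For resolvability, blocks must partition into parallel classes of size v/k = 3.
Total blocks must therefore be a multiple of 3: 9 = 3·3 + 0 ⇒ divisible ✓.
Consider block {3,6,8}. The only other block(s) in the collection disjoint from it are {0,1,5} — just 1 block(s). Any parallel class containing {3,6,8} would need 2 other blocks each disjoint from it, so no parallel class of size 3 can contain {3,6,8}.
Since every block must belong to some parallel class in a resolution, the collection cannot be partitioned into parallel classes.
Resolvable? NO.

NO


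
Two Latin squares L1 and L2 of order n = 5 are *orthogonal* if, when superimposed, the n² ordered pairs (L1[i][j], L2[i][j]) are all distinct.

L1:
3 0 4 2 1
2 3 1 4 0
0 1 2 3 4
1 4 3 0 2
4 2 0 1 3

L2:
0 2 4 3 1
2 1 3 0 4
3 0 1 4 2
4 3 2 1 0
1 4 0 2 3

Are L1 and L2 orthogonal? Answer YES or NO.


Form the n² = 25 superimposed pairs (L1[i][j], L2[i][j]), row by row (rows and columns indexed from 0):
row 0: (3,0) (0,2) (4,4) (2,3) (1,1)
row 1: (2,2) (3,1) (1,3) (4,0) (0,4)
row 2: (0,3) (1,0) (2,1) (3,4) (4,2)
row 3: (1,4) (4,3) (3,2) (0,1) (2,0)
row 4: (4,1) (2,4) (0,0) (1,2) (3,3)
Orthogonality requires all 25 pairs distinct.
Check by first coordinate: for each symbol s of L1, list the L2 entries in the n cells where L1 = s; they must all differ.
  L1 = 0: L2 entries (in reading order) 2, 4, 3, 1, 0 — all 5 distinct ✓
  L1 = 1: L2 entries (in reading order) 1, 3, 0, 4, 2 — all 5 distinct ✓
  L1 = 2: L2 entries (in reading order) 3, 2, 1, 0, 4 — all 5 distinct ✓
  L1 = 3: L2 entries (in reading order) 0, 1, 4, 2, 3 — all 5 distinct ✓
  L1 = 4: L2 entries (in reading order) 4, 0, 2, 3, 1 — all 5 distinct ✓
Every symbol of L1 meets every symbol of L2 exactly once, so all 25 pairs are distinct (25 of 25).
Conclusion: YES.

YES


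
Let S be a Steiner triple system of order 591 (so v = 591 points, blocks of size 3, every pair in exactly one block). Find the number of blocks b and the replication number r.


An STS(v) is a 2-(v, 3, 1) BIBD: block size k = 3, λ = 1.
Replication: r(k − 1) = λ(v − 1) ⇒ r·2 = 591 − 1 = 590 ⇒ r = 295.
Block count: b = v(v − 1)/6 = 591·590/6 = 348690/6 = 58115.

r = 295, b = 58115.


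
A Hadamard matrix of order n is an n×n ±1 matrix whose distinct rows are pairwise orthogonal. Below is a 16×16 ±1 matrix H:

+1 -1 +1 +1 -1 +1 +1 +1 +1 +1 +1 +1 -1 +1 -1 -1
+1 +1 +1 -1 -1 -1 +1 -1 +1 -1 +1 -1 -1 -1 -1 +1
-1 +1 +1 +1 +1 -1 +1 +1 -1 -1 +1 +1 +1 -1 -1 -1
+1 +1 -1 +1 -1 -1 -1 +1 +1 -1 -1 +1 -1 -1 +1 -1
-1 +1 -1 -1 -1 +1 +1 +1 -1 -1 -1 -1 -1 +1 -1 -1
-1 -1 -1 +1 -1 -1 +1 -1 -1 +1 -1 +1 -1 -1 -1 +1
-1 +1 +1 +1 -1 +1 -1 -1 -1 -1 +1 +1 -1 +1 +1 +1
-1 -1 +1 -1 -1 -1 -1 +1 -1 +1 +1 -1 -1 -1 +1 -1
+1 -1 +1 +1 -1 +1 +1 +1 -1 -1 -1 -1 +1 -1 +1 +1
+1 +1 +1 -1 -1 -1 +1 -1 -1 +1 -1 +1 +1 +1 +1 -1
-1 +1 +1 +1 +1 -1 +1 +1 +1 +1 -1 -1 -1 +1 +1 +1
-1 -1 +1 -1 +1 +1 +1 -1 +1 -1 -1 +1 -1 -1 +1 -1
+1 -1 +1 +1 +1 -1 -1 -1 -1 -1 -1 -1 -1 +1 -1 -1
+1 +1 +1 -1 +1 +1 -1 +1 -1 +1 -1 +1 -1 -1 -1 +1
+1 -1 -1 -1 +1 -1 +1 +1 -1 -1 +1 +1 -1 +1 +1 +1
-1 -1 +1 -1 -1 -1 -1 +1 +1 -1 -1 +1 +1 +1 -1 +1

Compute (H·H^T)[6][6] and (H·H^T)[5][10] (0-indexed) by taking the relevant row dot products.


Row 5 of H: [-1, -1, -1, 1, -1, -1, 1, -1, -1, 1, -1, 1, -1, -1, -1, 1].
Row 6 of H: [-1, 1, 1, 1, -1, 1, -1, -1, -1, -1, 1, 1, -1, 1, 1, 1].
Row 10 of H: [-1, 1, 1, 1, 1, -1, 1, 1, 1, 1, -1, -1, -1, 1, 1, 1].
(H·H^T)[6][6] = Σ_j H[6][j]·H[6][j] = (-1)² + (1)² + (1)² + (1)² + (-1)² + (1)² + (-1)² + (-1)² + (-1)² + (-1)² + (1)² + (1)² + (-1)² + (1)² + (1)² + (1)² = 1 + 1 + 1 + 1 + 1 + 1 + 1 + 1 + 1 + 1 + 1 + 1 + 1 + 1 + 1 + 1 = 16.
(H·H^T)[5][10] = Σ_j H[5][j]·H[10][j] = (-1)·(-1) + (-1)·(1) + (-1)·(1) + (1)·(1) + (-1)·(1) + (-1)·(-1) + (1)·(1) + (-1)·(1) + (-1)·(1) + (1)·(1) + (-1)·(-1) + (1)·(-1) + (-1)·(-1) + (-1)·(1) + (-1)·(1) + (1)·(1) = 1 + -1 + -1 + 1 + -1 + 1 + 1 + -1 + -1 + 1 + 1 + -1 + 1 + -1 + -1 + 1 = 0.
So rows 5 and 10 are orthogonal; the diagonal entry equals n = 16.

(6,6) entry = 16; (5,10) entry = 0.


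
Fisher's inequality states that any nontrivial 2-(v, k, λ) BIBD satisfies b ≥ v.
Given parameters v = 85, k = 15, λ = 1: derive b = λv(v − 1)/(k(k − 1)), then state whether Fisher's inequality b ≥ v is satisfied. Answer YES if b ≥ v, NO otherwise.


r = λ(v − 1)/(k − 1) = 1·84/14 = 6.
b = vr/k = 85·6/15 = 34.
Fisher's inequality: b ≥ v ⇔ 34 ≥ 85? NO.

NO


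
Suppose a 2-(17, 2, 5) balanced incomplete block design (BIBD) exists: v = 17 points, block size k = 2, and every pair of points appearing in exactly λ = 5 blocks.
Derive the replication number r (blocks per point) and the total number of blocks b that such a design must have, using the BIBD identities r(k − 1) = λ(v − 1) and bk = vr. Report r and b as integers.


Any 2-(v, k, λ) BIBD satisfies two necessary conditions:
  (i)  Each point sits in r blocks, and counting incidences through any fixed point gives r(k − 1) = λ(v − 1), so r = λ(v − 1)/(k − 1).
  (ii) Total incidences bk = vr, so b = vr/k.
Step 1: r = λ(v − 1)/(k − 1) = 5·(17 − 1)/(2 − 1) = 5·16/1 = 80/1 = 80.
Step 2: b = vr/k = 17·80/2 = 1360/2 = 680.
Check integrality: r = 80 ∈ Z ✓, b = 680 ∈ Z ✓.
(These identities are necessary conditions: they determine r and b for any design with these parameters, but do not by themselves prove that one exists.)

r = 80, b = 680.


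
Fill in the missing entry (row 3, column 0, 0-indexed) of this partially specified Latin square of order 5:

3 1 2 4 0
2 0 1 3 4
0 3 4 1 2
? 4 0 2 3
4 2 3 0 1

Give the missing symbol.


Row 3 contains symbols [0, 2, 3, 4] — missing [1].
Column 0 contains symbols [0, 2, 3, 4] — missing [1].
The missing symbol must appear in both missing sets; intersection = [1].
Therefore the hidden value is 1.

Missing value = 1.


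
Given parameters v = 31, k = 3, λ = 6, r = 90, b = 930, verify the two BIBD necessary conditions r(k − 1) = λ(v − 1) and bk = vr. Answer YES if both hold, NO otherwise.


Condition (i): r(k − 1) = 90·2 = 180; λ(v − 1) = 6·30 = 180. Match? YES.
Condition (ii): bk = 930·3 = 2790; vr = 31·90 = 2790. Match? YES.
Both conditions hold? YES.

YES


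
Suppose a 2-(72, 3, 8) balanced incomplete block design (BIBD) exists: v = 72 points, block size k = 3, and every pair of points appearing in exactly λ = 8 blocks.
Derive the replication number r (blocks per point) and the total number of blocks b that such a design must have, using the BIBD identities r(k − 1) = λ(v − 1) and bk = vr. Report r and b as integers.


Any 2-(v, k, λ) BIBD satisfies two necessary conditions:
  (i)  Each point sits in r blocks, and counting incidences through any fixed point gives r(k − 1) = λ(v − 1), so r = λ(v − 1)/(k − 1).
  (ii) Total incidences bk = vr, so b = vr/k.
Step 1: r = λ(v − 1)/(k − 1) = 8·(72 − 1)/(3 − 1) = 8·71/2 = 568/2 = 284.
Step 2: b = vr/k = 72·284/3 = 20448/3 = 6816.
Check integrality: r = 284 ∈ Z ✓, b = 6816 ∈ Z ✓.
(These identities are necessary conditions: they determine r and b for any design with these parameters, but do not by themselves prove that one exists.)

r = 284, b = 6816.


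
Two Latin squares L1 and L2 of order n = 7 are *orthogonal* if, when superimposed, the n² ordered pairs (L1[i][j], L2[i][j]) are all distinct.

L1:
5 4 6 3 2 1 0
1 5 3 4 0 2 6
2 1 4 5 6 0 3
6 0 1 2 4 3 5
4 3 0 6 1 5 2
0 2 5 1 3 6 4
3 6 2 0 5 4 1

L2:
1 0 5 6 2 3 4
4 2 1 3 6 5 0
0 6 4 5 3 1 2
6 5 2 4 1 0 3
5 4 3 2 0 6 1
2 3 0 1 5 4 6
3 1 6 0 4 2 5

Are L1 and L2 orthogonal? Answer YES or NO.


Form the n² = 49 superimposed pairs (L1[i][j], L2[i][j]), row by row (rows and columns indexed from 0):
row 0: (5,1) (4,0) (6,5) (3,6) (2,2) (1,3) (0,4)
row 1: (1,4) (5,2) (3,1) (4,3) (0,6) (2,5) (6,0)
row 2: (2,0) (1,6) (4,4) (5,5) (6,3) (0,1) (3,2)
row 3: (6,6) (0,5) (1,2) (2,4) (4,1) (3,0) (5,3)
row 4: (4,5) (3,4) (0,3) (6,2) (1,0) (5,6) (2,1)
row 5: (0,2) (2,3) (5,0) (1,1) (3,5) (6,4) (4,6)
row 6: (3,3) (6,1) (2,6) (0,0) (5,4) (4,2) (1,5)
Orthogonality requires all 49 pairs distinct.
Check by first coordinate: for each symbol s of L1, list the L2 entries in the n cells where L1 = s; they must all differ.
  L1 = 0: L2 entries (in reading order) 4, 6, 1, 5, 3, 2, 0 — all 7 distinct ✓
  L1 = 1: L2 entries (in reading order) 3, 4, 6, 2, 0, 1, 5 — all 7 distinct ✓
  L1 = 2: L2 entries (in reading order) 2, 5, 0, 4, 1, 3, 6 — all 7 distinct ✓
  L1 = 3: L2 entries (in reading order) 6, 1, 2, 0, 4, 5, 3 — all 7 distinct ✓
  L1 = 4: L2 entries (in reading order) 0, 3, 4, 1, 5, 6, 2 — all 7 distinct ✓
  L1 = 5: L2 entries (in reading order) 1, 2, 5, 3, 6, 0, 4 — all 7 distinct ✓
  L1 = 6: L2 entries (in reading order) 5, 0, 3, 6, 2, 4, 1 — all 7 distinct ✓
Every symbol of L1 meets every symbol of L2 exactly once, so all 49 pairs are distinct (49 of 49).
Conclusion: YES.

YES


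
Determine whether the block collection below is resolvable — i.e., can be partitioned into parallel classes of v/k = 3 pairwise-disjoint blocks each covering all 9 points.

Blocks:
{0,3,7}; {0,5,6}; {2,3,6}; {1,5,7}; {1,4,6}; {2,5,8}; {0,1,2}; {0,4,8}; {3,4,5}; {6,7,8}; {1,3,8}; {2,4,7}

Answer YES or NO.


v = 9, block size k = 3, number of blocks = 12.
For resolvability, blocks must partition into parallel classes of size v/k = 3.
Total blocks must therefore be a multiple of 3: 12 = 3·4 + 0 ⇒ divisible ✓.
Greedy packing gives 4 candidate class(es). Each should be a full parallel class (size 3, covers all 9 points).
  Class 1 (3 blocks): {0,3,7}; {1,4,6}; {2,5,8}. Points covered: [0, 1, 2, 3, 4, 5, 6, 7, 8].
  Class 2 (3 blocks): {0,5,6}; {1,3,8}; {2,4,7}. Points covered: [0, 1, 2, 3, 4, 5, 6, 7, 8].
  Class 3 (3 blocks): {2,3,6}; {1,5,7}; {0,4,8}. Points covered: [0, 1, 2, 3, 4, 5, 6, 7, 8].
  Class 4 (3 blocks): {0,1,2}; {3,4,5}; {6,7,8}. Points covered: [0, 1, 2, 3, 4, 5, 6, 7, 8].
All classes full (size 3)? YES. All classes cover every point? YES.
Resolvable? YES.

YES


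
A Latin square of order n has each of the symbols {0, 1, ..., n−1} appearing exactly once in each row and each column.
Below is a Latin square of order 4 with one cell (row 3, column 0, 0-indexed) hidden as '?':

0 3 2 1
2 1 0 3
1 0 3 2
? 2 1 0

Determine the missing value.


Row 3 contains symbols [0, 1, 2] — missing [3].
Column 0 contains symbols [0, 1, 2] — missing [3].
The missing symbol must appear in both missing sets; intersection = [3].
Therefore the hidden value is 3.

Missing value = 3.


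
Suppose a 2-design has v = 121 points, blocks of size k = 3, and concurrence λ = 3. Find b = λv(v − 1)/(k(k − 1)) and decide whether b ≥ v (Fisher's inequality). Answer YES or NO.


r = λ(v − 1)/(k − 1) = 3·120/2 = 180.
b = vr/k = 121·180/3 = 7260.
Fisher's inequality: b ≥ v ⇔ 7260 ≥ 121? YES.

YES


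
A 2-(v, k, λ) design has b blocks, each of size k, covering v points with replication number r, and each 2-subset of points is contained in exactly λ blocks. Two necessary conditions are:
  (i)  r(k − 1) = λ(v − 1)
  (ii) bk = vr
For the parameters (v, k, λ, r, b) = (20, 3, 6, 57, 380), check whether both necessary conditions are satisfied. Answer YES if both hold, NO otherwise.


Condition (i): r(k − 1) = 57·2 = 114; λ(v − 1) = 6·19 = 114. Match? YES.
Condition (ii): bk = 380·3 = 1140; vr = 20·57 = 1140. Match? YES.
Both conditions hold? YES.

YES
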